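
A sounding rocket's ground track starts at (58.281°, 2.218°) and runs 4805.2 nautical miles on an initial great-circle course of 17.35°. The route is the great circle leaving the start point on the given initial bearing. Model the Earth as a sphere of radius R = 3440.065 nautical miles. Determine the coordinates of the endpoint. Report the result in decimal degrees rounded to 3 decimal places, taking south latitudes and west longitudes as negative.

latitude 39.903°, longitude 159.707°

Central angle δ = d/R = 1.396834 rad.
Start latitude φ₁ = 1.017195 rad; initial bearing θ = 0.302815 rad.
Applying the spherical law of cosines for sides, sin φ₂ = sin φ₁ cos δ + cos φ₁ sin δ cos θ = 0.641492, so φ₂ = 39.903°.
For the longitude increment, Δλ = atan2( sin θ sin δ cos φ₁, cos δ − sin φ₁ sin φ₂ ) = atan2(0.154418, -0.372590) = 157.489°.
λ₂ = λ₁ + Δλ = 159.707°.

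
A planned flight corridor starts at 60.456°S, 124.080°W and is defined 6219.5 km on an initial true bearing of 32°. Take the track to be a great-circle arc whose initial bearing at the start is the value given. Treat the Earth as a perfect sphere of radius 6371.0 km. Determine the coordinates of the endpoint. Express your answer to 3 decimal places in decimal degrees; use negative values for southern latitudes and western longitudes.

Central angle δ = d/R = 0.976220 rad.
Converting: φ₁ = -1.055156 rad, θ = 0.558505 rad.
Applying the spherical law of cosines for sides, sin φ₂ = sin φ₁ cos δ + cos φ₁ sin δ cos θ = -0.140922, so φ₂ = -8.101°.
Then Δλ = atan2(0.216456, 0.437559) = 0.459391 rad, from sin θ sin δ cos φ₁ over cos δ − sin φ₁ sin φ₂.
Hence λ₂ = -124.080° + 26.321° = -97.759°.

latitude -8.101°, longitude -97.759°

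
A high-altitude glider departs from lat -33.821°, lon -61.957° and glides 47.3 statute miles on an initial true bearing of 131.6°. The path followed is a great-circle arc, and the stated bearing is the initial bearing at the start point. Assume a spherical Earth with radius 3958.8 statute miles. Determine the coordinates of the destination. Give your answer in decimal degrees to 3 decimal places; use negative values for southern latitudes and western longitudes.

Angular distance δ = d/R = 47.3 / 3958.8 = 0.011948 rad.
Converting: φ₁ = -0.590288 rad, θ = 2.296853 rad.
sin φ₂ = sin φ₁ cos δ + cos φ₁ sin δ cos θ = (-0.556600)(0.999929) + (0.830781)(0.011948)(-0.663926) = -0.563151
φ₂ = asin(-0.563151) = -0.598193 rad = -34.274°.
Δλ = atan2( sin θ sin δ cos φ₁ , cos δ − sin φ₁ sin φ₂ ) = atan2(0.007423, 0.686479) = 0.010812 rad = 0.619°.
λ₂ = λ₁ + Δλ = -61.338°.

latitude -34.274°, longitude -61.338°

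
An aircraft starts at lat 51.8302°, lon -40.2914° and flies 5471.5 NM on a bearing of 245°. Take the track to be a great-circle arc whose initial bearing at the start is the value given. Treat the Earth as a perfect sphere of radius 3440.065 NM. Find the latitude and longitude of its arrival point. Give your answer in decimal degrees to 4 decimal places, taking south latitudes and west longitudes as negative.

latitude -16.0593°, longitude -110.8407°

Central angle δ = d/R = 1.590522 rad.
With φ₁ = 51.8302° = 0.904608 rad and θ = 245° = 4.276057 rad:
Applying the spherical law of cosines for sides, sin φ₂ = sin φ₁ cos δ + cos φ₁ sin δ cos θ = -0.276632, so φ₂ = -16.0593°.
Then Δλ = atan2(-0.559984, 0.197759) = -1.231318 rad, from sin θ sin δ cos φ₁ over cos δ − sin φ₁ sin φ₂.
λ₂ = λ₁ + Δλ = -110.8407°.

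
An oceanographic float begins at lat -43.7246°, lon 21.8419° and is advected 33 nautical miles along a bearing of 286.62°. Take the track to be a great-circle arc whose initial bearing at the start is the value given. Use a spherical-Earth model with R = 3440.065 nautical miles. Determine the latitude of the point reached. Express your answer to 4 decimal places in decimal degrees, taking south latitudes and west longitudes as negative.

δ = 33/3440.065 = 0.009593 rad (0.5496°).
Start latitude φ₁ = -0.763138 rad; initial bearing θ = 5.002463 rad.
sin φ₂ = sin φ₁ cos δ + cos φ₁ sin δ cos θ = (-0.691193)(0.999954) + (0.722670)(0.009593)(0.286023) = -0.689178
φ₂ = asin(-0.689178) = -0.760354 rad = -43.5651°.
For the longitude increment, Δλ = atan2( sin θ sin δ cos φ₁, cos δ − sin φ₁ sin φ₂ ) = atan2(-0.006643, 0.523599) = -0.7269°.
Hence λ₂ = 21.8419° + -0.7269° = 21.1150°.

latitude -43.5651°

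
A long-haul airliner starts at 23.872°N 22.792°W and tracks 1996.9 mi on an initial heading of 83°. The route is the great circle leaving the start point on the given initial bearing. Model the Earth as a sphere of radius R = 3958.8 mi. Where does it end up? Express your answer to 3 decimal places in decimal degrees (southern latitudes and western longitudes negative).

The arc subtends δ = 1996.9/3958.8 = 0.504421 rad at the centre.
Start latitude φ₁ = 0.416645 rad; initial bearing θ = 1.448623 rad.
Destination latitude: φ₂ = arcsin( sin φ₁ cos δ + cos φ₁ sin δ cos θ ) = arcsin(0.408153) = 24.089°.
Δλ = atan2( sin θ sin δ cos φ₁ , cos δ − sin φ₁ sin φ₂ ) = atan2(0.438661, 0.710277) = 0.553253 rad = 31.699°.
λ₂ = λ₁ + Δλ = 8.907°.

latitude 24.089°, longitude 8.907°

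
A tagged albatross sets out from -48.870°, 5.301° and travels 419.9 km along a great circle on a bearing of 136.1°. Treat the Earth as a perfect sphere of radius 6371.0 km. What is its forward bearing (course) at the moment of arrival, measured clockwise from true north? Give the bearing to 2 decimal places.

final bearing 132.87°

Central angle δ = d/R = 0.065908 rad.
Start latitude φ₁ = -0.852942 rad; initial bearing θ = 2.375393 rad.
Applying the spherical law of cosines for sides, sin φ₂ = sin φ₁ cos δ + cos φ₁ sin δ cos θ = -0.782799, so φ₂ = -51.518°.
Then Δλ = atan2(0.030039, 0.408210) = 0.073454 rad, from sin θ sin δ cos φ₁ over cos δ − sin φ₁ sin φ₂.
λ₂ = λ₁ + Δλ = 9.510°.
The forward bearing on arrival equals the back-azimuth from the destination plus 180°.
Back-azimuth from P₂ (-51.52°, 9.51°) to P₁ (-48.87°, 5.30°), with Δλ' = λ₁ − λ₂ = -4.21°: atan2( sin Δλ' cos φ₁ , cos φ₂ sin φ₁ − sin φ₂ cos φ₁ cos Δλ' ) = 312.87°.
Final bearing = (312.87° + 180°) mod 360° = 132.87°.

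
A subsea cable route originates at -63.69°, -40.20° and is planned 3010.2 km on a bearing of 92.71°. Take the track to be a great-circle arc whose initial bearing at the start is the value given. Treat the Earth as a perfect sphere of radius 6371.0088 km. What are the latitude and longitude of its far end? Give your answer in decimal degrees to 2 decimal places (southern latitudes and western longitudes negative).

latitude -53.88°, longitude 10.25°

Angular distance δ = d/R = 3010.2 / 6371.0088 = 0.472484 rad.
With φ₁ = -63.69° = -1.111600 rad and θ = 92.71° = 1.618095 rad:
sin φ₂ = sin φ₁ cos δ + cos φ₁ sin δ cos θ = (-0.896409)(0.890441) + (0.443228)(0.455100)(-0.047281) = -0.807736
φ₂ = asin(-0.807736) = -0.940302 rad = -53.88°.
For the longitude increment, Δλ = atan2( sin θ sin δ cos φ₁, cos δ − sin φ₁ sin φ₂ ) = atan2(0.201487, 0.166379) = 50.45°.
λ₂ = λ₁ + Δλ = 10.25°.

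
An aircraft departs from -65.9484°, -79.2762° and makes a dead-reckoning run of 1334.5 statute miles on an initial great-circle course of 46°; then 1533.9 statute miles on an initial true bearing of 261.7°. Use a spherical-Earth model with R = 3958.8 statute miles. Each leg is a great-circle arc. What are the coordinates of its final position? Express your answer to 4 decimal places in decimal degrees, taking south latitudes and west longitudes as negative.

Apply the spherical direct solution leg by leg, carrying full precision between legs.
Leg 1: from (-65.9484°, -79.2762°), δ = 1334.5/3958.8 = 0.337097 rad, θ = 46° → φ = -50.1875°, λ = -57.4625°.
Leg 2: from (-50.1875°, -57.4625°), δ = 1533.9/3958.8 = 0.387466 rad, θ = 261.7° → φ = -48.2558°, λ = -91.6257°.

latitude -48.2558°, longitude -91.6257°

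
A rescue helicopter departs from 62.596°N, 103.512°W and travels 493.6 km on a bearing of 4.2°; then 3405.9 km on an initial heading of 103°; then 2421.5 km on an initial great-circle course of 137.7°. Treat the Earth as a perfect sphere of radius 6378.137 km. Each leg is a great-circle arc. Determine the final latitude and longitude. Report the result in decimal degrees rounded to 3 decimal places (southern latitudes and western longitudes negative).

latitude 30.830°, longitude -37.473°

Apply the spherical direct solution leg by leg, carrying full precision between legs.
Leg 1: from (62.596°, -103.512°), δ = 493.6/6378.137 = 0.077389 rad, θ = 4.2° → φ = 67.016°, λ = -102.681°.
Leg 2: from (67.016°, -102.681°), δ = 3405.9/6378.137 = 0.533996 rad, θ = 103° → φ = 48.395°, λ = -54.359°.
Leg 3: from (48.395°, -54.359°), δ = 2421.5/6378.137 = 0.379656 rad, θ = 137.7° → φ = 30.830°, λ = -37.473°.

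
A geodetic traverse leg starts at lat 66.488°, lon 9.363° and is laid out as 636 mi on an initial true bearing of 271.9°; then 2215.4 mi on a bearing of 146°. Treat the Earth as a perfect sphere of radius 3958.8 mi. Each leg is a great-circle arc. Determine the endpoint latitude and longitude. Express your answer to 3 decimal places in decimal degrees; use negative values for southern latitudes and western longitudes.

latitude 35.719°, longitude 8.464°

Apply the spherical direct solution leg by leg, carrying full precision between legs.
Leg 1: from (66.488°, 9.363°), δ = 636/3958.8 = 0.160655 rad, θ = 271.9° → φ = 65.133°, λ = -12.982°.
Leg 2: from (65.133°, -12.982°), δ = 2215.4/3958.8 = 0.559614 rad, θ = 146° → φ = 35.719°, λ = 8.464°.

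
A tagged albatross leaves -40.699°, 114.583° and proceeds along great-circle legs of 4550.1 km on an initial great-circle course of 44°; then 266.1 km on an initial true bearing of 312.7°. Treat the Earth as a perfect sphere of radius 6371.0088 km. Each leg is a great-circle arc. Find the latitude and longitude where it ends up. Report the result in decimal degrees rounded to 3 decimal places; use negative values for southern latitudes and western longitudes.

Apply the spherical direct solution leg by leg, carrying full precision between legs.
Leg 1: from (-40.699°, 114.583°), δ = 4550.1/6371.0088 = 0.714188 rad, θ = 44° → φ = -7.788°, λ = 141.921°.
Leg 2: from (-7.788°, 141.921°), δ = 266.1/6371.0088 = 0.041767 rad, θ = 312.7° → φ = -6.162°, λ = 140.152°.

latitude -6.162°, longitude 140.152°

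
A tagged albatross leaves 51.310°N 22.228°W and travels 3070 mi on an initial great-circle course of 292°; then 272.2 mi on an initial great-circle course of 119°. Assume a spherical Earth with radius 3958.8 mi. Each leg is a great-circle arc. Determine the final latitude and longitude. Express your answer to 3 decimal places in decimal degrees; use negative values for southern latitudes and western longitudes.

Apply the spherical direct solution leg by leg, carrying full precision between legs.
Leg 1: from (51.310°, -22.228°), δ = 3070/3958.8 = 0.775488 rad, θ = 292° → φ = 46.162°, λ = -91.806°.
Leg 2: from (46.162°, -91.806°), δ = 272.2/3958.8 = 0.068758 rad, θ = 119° → φ = 44.149°, λ = -87.002°.

latitude 44.149°, longitude -87.002°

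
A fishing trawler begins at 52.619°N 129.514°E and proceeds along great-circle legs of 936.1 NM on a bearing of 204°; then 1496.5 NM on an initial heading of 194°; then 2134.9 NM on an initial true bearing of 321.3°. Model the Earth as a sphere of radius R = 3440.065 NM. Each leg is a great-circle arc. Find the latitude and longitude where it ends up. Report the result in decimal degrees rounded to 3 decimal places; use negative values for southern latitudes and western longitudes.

Apply the spherical direct solution leg by leg, carrying full precision between legs.
Leg 1: from (52.619°, 129.514°), δ = 936.1/3440.065 = 0.272117 rad, θ = 204° → φ = 38.047°, λ = 121.535°.
Leg 2: from (38.047°, 121.535°), δ = 1496.5/3440.065 = 0.435021 rad, θ = 194° → φ = 13.703°, λ = 115.511°.
Leg 3: from (13.703°, 115.511°), δ = 2134.9/3440.065 = 0.620599 rad, θ = 321.3° → φ = 39.319°, λ = 87.478°.

latitude 39.319°, longitude 87.478°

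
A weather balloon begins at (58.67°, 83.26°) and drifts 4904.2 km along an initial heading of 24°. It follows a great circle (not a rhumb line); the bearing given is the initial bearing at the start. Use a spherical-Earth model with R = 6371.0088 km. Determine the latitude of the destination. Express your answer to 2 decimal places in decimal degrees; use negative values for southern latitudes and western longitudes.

Angular distance δ = d/R = 4904.2 / 6371.0088 = 0.769768 rad.
With φ₁ = 58.67° = 1.023985 rad and θ = 24° = 0.418879 rad:
sin φ₂ = sin φ₁ cos δ + cos φ₁ sin δ cos θ = (0.854187)(0.718072) + (0.519966)(0.695969)(0.913545) = 0.943962
φ₂ = asin(0.943962) = 1.234435 rad = 70.73°.
Then Δλ = atan2(0.147190, -0.088248) = 2.110884 rad, from sin θ sin δ cos φ₁ over cos δ − sin φ₁ sin φ₂.
λ₂ = 83.26° + 120.94° = 204.20°, normalized to (−180°, 180°] → -155.80°.

latitude 70.73°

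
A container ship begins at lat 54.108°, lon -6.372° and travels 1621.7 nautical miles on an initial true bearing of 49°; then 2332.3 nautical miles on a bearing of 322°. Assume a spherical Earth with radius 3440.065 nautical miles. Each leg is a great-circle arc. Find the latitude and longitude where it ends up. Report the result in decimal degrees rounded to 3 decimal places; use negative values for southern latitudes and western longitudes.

Apply the spherical direct solution leg by leg, carrying full precision between legs.
Leg 1: from (54.108°, -6.372°), δ = 1621.7/3440.065 = 0.471416 rad, θ = 49° → φ = 63.693°, λ = 44.288°.
Leg 2: from (63.693°, 44.288°), δ = 2332.3/3440.065 = 0.677981 rad, θ = 322° → φ = 66.523°, λ = -59.939°.

latitude 66.523°, longitude -59.939°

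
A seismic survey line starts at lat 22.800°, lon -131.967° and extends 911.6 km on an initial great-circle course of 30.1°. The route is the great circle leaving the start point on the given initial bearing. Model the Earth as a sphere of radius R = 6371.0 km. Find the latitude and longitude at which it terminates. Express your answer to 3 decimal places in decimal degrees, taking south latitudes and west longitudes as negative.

Angular distance δ = d/R = 911.6 / 6371 = 0.143086 rad.
With φ₁ = 22.800° = 0.397935 rad and θ = 30.1° = 0.525344 rad:
Destination latitude: φ₂ = arcsin( sin φ₁ cos δ + cos φ₁ sin δ cos θ ) = arcsin(0.497285) = 29.821°.
Δλ = atan2( sin θ sin δ cos φ₁ , cos δ − sin φ₁ sin φ₂ ) = atan2(0.065927, 0.797075) = 0.082523 rad = 4.728°.
λ₂ = λ₁ + Δλ = -127.239°.

latitude 29.821°, longitude -127.239°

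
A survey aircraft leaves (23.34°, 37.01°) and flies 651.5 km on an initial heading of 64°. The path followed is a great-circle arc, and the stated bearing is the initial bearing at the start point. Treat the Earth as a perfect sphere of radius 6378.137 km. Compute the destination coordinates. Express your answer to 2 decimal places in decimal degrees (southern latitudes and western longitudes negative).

latitude 25.80°, longitude 42.85°

δ = 651.5/6378.137 = 0.102146 rad (5.8525°).
Start latitude φ₁ = 0.407360 rad; initial bearing θ = 1.117011 rad.
Applying the spherical law of cosines for sides, sin φ₂ = sin φ₁ cos δ + cos φ₁ sin δ cos θ = 0.435164, so φ₂ = 25.80°.
Δλ = atan2( sin θ sin δ cos φ₁ , cos δ − sin φ₁ sin φ₂ ) = atan2(0.084149, 0.822382) = 0.101969 rad = 5.84°.
λ₂ = 37.01° + 5.84° = 42.85°.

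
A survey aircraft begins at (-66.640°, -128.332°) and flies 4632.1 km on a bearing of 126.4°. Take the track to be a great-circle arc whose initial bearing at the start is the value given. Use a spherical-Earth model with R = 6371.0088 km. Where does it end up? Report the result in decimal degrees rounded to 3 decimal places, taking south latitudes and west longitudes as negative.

latitude -57.382°, longitude -31.314°

δ = 4632.1/6371.0088 = 0.727059 rad (41.6574°).
Converting: φ₁ = -1.163087 rad, θ = 2.206096 rad.
Applying the spherical law of cosines for sides, sin φ₂ = sin φ₁ cos δ + cos φ₁ sin δ cos θ = -0.842286, so φ₂ = -57.382°.
Δλ = atan2( sin θ sin δ cos φ₁ , cos δ − sin φ₁ sin φ₂ ) = atan2(0.212129, -0.026113) = 1.693278 rad = 97.018°.
Hence λ₂ = -128.332° + 97.018° = -31.314°.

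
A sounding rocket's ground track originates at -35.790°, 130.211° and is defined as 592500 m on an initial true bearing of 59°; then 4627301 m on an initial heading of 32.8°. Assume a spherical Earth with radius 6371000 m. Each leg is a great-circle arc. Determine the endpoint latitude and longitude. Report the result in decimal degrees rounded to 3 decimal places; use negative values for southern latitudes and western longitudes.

Apply the spherical direct solution leg by leg, carrying full precision between legs.
Leg 1: from (-35.790°, 130.211°), δ = 592500/6371000 = 0.093000 rad, θ = 59° → φ = -32.922°, λ = 135.653°.
Leg 2: from (-32.922°, 135.653°), δ = 4627301/6371000 = 0.726307 rad, θ = 32.8° → φ = 3.569°, λ = 156.781°.

latitude 3.569°, longitude 156.781°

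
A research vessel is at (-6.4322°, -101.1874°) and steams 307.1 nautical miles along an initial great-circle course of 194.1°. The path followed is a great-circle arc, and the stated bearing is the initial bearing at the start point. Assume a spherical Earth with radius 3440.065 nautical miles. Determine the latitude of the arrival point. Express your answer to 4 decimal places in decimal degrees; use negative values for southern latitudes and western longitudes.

Central angle δ = d/R = 0.089272 rad.
Start latitude φ₁ = -0.112263 rad; initial bearing θ = 3.387684 rad.
Applying the spherical law of cosines for sides, sin φ₂ = sin φ₁ cos δ + cos φ₁ sin δ cos θ = -0.197504, so φ₂ = -11.3910°.
For the longitude increment, Δλ = atan2( sin θ sin δ cos φ₁, cos δ − sin φ₁ sin φ₂ ) = atan2(-0.021582, 0.973892) = -1.2695°.
Hence λ₂ = -101.1874° + -1.2695° = -102.4569°.

latitude -11.3910°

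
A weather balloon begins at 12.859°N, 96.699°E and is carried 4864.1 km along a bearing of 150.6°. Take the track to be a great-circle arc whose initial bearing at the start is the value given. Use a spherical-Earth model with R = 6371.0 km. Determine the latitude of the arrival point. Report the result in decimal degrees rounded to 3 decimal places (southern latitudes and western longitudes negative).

latitude -25.246°

δ = 4864.1/6371 = 0.763475 rad (43.7439°).
Converting: φ₁ = 0.224432 rad, θ = 2.628466 rad.
Applying the spherical law of cosines for sides, sin φ₂ = sin φ₁ cos δ + cos φ₁ sin δ cos θ = -0.426501, so φ₂ = -25.246°.
Δλ = atan2( sin θ sin δ cos φ₁ , cos δ − sin φ₁ sin φ₂ ) = atan2(0.330916, 0.817356) = 0.384690 rad = 22.041°.
λ₂ = λ₁ + Δλ = 118.740°.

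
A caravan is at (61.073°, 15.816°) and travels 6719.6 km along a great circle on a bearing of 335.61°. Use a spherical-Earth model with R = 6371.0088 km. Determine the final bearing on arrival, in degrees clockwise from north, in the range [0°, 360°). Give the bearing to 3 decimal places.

δ = 6719.6/6371.0088 = 1.054715 rad (60.4307°).
Start latitude φ₁ = 1.065925 rad; initial bearing θ = 5.857500 rad.
Applying the spherical law of cosines for sides, sin φ₂ = sin φ₁ cos δ + cos φ₁ sin δ cos θ = 0.815061, so φ₂ = 54.593°.
Δλ = atan2( sin θ sin δ cos φ₁ , cos δ − sin φ₁ sin φ₂ ) = atan2(-0.173725, -0.219896) = -2.472958 rad = -141.690°.
Hence λ₂ = 15.816° + -141.690° = -125.874°.
The forward bearing on arrival equals the back-azimuth from the destination plus 180°.
Back-azimuth from P₂ (54.593°, -125.874°) to P₁ (61.073°, 15.816°), with Δλ' = λ₁ − λ₂ = 141.690°: atan2( sin Δλ' cos φ₁ , cos φ₂ sin φ₁ − sin φ₂ cos φ₁ cos Δλ' ) = 20.167°.
Final bearing = (20.167° + 180°) mod 360° = 200.167°.

final bearing 200.167°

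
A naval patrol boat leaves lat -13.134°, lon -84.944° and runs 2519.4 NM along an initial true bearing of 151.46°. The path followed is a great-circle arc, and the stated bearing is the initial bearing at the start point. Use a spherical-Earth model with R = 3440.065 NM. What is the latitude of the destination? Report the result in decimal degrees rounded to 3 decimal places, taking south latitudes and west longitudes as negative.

The arc subtends δ = 2519.4/3440.065 = 0.732370 rad at the centre.
Start latitude φ₁ = -0.229232 rad; initial bearing θ = 2.643476 rad.
Applying the spherical law of cosines for sides, sin φ₂ = sin φ₁ cos δ + cos φ₁ sin δ cos θ = -0.740985, so φ₂ = -47.815°.
For the longitude increment, Δλ = atan2( sin θ sin δ cos φ₁, cos δ − sin φ₁ sin φ₂ ) = atan2(0.311098, 0.575219) = 28.406°.
λ₂ = -84.944° + 28.406° = -56.538°.

latitude -47.815°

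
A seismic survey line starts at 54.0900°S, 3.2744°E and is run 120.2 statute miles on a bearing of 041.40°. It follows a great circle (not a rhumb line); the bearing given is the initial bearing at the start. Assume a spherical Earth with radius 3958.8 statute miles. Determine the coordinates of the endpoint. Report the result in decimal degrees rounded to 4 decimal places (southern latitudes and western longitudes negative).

Angular distance δ = d/R = 120.2 / 3958.8 = 0.030363 rad.
Converting: φ₁ = -0.944049 rad, θ = 0.722566 rad.
Destination latitude: φ₂ = arcsin( sin φ₁ cos δ + cos φ₁ sin δ cos θ ) = arcsin(-0.796210) = -52.7697°.
Then Δλ = atan2(0.011775, 0.354657) = 0.033189 rad, from sin θ sin δ cos φ₁ over cos δ − sin φ₁ sin φ₂.
λ₂ = λ₁ + Δλ = 5.1760°.

latitude -52.7697°, longitude 5.1760°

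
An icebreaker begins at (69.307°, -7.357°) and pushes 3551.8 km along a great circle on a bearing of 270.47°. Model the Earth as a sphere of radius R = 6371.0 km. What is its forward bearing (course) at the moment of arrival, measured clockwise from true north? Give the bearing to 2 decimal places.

Central angle δ = d/R = 0.557495 rad.
Start latitude φ₁ = 1.209635 rad; initial bearing θ = 4.720592 rad.
Applying the spherical law of cosines for sides, sin φ₂ = sin φ₁ cos δ + cos φ₁ sin δ cos θ = 0.795372, so φ₂ = 52.690°.
For the longitude increment, Δλ = atan2( sin θ sin δ cos φ₁, cos δ − sin φ₁ sin φ₂ ) = atan2(-0.186943, 0.104523) = -60.790°.
Hence λ₂ = -7.357° + -60.790° = -68.147°.
The forward bearing on arrival equals the back-azimuth from the destination plus 180°.
Back-azimuth from P₂ (52.69°, -68.15°) to P₁ (69.31°, -7.36°), with Δλ' = λ₁ − λ₂ = 60.79°: atan2( sin Δλ' cos φ₁ , cos φ₂ sin φ₁ − sin φ₂ cos φ₁ cos Δλ' ) = 35.66°.
Final bearing = (35.66° + 180°) mod 360° = 215.66°.

final bearing 215.66°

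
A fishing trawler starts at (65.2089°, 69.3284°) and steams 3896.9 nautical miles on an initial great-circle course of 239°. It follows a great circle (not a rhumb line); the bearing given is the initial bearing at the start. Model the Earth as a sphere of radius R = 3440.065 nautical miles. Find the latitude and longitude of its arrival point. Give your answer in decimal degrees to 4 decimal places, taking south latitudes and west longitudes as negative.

latitude 10.9216°, longitude 17.0894°

The arc subtends δ = 3896.9/3440.065 = 1.132798 rad at the centre.
Start latitude φ₁ = 1.138110 rad; initial bearing θ = 4.171337 rad.
Applying the spherical law of cosines for sides, sin φ₂ = sin φ₁ cos δ + cos φ₁ sin δ cos θ = 0.189466, so φ₂ = 10.9216°.
For the longitude increment, Δλ = atan2( sin θ sin δ cos φ₁, cos δ − sin φ₁ sin φ₂ ) = atan2(-0.325491, 0.252122) = -52.2390°.
Hence λ₂ = 69.3284° + -52.2390° = 17.0894°.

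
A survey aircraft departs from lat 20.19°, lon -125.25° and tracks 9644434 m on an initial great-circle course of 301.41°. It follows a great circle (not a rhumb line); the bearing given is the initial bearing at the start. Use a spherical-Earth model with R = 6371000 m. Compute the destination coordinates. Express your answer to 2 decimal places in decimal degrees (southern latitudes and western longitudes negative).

δ = 9644434/6371000 = 1.513802 rad (86.7345°).
With φ₁ = 20.19° = 0.352382 rad and θ = 301.41° = 5.260597 rad:
sin φ₂ = sin φ₁ cos δ + cos φ₁ sin δ cos θ = (0.345134)(0.056963) + (0.938553)(0.998376)(0.521159) = 0.508001
φ₂ = asin(0.508001) = 0.532862 rad = 30.53°.
Δλ = atan2( sin θ sin δ cos φ₁ , cos δ − sin φ₁ sin φ₂ ) = atan2(-0.799717, -0.118365) = -1.717739 rad = -98.42°.
λ₂ = -125.25° + -98.42° = -223.67°, normalized to (−180°, 180°] → 136.33°.

latitude 30.53°, longitude 136.33°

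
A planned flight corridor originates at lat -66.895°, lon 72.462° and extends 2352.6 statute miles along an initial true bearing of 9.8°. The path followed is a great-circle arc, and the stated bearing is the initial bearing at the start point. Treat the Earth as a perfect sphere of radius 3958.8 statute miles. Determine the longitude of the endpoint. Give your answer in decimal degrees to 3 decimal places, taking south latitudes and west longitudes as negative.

longitude 78.992°

δ = 2352.6/3958.8 = 0.594271 rad (34.0492°).
Converting: φ₁ = -1.167538 rad, θ = 0.171042 rad.
Destination latitude: φ₂ = arcsin( sin φ₁ cos δ + cos φ₁ sin δ cos θ ) = arcsin(-0.545586) = -33.065°.
For the longitude increment, Δλ = atan2( sin θ sin δ cos φ₁, cos δ − sin φ₁ sin φ₂ ) = atan2(0.037398, 0.326734) = 6.530°.
Hence λ₂ = 72.462° + 6.530° = 78.992°.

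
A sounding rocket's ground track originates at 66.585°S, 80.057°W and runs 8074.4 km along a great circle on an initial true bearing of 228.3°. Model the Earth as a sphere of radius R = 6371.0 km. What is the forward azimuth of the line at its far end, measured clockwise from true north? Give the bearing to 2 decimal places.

δ = 8074.4/6371 = 1.267368 rad (72.6148°).
Converting: φ₁ = -1.162127 rad, θ = 3.984587 rad.
Applying the spherical law of cosines for sides, sin φ₂ = sin φ₁ cos δ + cos φ₁ sin δ cos θ = -0.526467, so φ₂ = -31.767°.
Δλ = atan2( sin θ sin δ cos φ₁ , cos δ − sin φ₁ sin φ₂ ) = atan2(-0.283151, -0.184319) = -2.147843 rad = -123.062°.
λ₂ = -80.057° + -123.062° = -203.119°, normalized to (−180°, 180°] → 156.881°.
The forward bearing on arrival equals the back-azimuth from the destination plus 180°.
Back-azimuth from P₂ (-31.77°, 156.88°) to P₁ (-66.58°, -80.06°), with Δλ' = λ₁ − λ₂ = -236.94°: atan2( sin Δλ' cos φ₁ , cos φ₂ sin φ₁ − sin φ₂ cos φ₁ cos Δλ' ) = 159.57°.
Final bearing = (159.57° + 180°) mod 360° = 339.57°.

final bearing 339.57°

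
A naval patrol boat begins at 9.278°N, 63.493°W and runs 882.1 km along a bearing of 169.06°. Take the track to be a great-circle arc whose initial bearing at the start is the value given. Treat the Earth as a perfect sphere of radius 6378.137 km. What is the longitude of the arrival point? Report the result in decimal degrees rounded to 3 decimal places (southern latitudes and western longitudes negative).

longitude -61.993°

The arc subtends δ = 882.1/6378.137 = 0.138301 rad at the centre.
Converting: φ₁ = 0.161932 rad, θ = 2.950654 rad.
Applying the spherical law of cosines for sides, sin φ₂ = sin φ₁ cos δ + cos φ₁ sin δ cos θ = 0.026102, so φ₂ = 1.496°.
Then Δλ = atan2(0.025821, 0.986243) = 0.026175 rad, from sin θ sin δ cos φ₁ over cos δ − sin φ₁ sin φ₂.
λ₂ = λ₁ + Δλ = -61.993°.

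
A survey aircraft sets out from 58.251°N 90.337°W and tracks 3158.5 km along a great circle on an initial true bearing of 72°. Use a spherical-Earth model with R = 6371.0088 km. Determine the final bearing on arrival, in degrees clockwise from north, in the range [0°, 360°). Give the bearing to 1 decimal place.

Central angle δ = d/R = 0.495761 rad.
Converting: φ₁ = 1.016672 rad, θ = 1.256637 rad.
sin φ₂ = sin φ₁ cos δ + cos φ₁ sin δ cos θ = (0.850361)(0.879607) + (0.526199)(0.475701)(0.309017) = 0.825335
φ₂ = asin(0.825335) = 0.970795 rad = 55.622°.
For the longitude increment, Δλ = atan2( sin θ sin δ cos φ₁, cos δ − sin φ₁ sin φ₂ ) = atan2(0.238062, 0.177774) = 53.249°.
Hence λ₂ = -90.337° + 53.249° = -37.088°.
The forward bearing on arrival equals the back-azimuth from the destination plus 180°.
Back-azimuth from P₂ (55.6°, -37.1°) to P₁ (58.3°, -90.3°), with Δλ' = λ₁ − λ₂ = -53.2°: atan2( sin Δλ' cos φ₁ , cos φ₂ sin φ₁ − sin φ₂ cos φ₁ cos Δλ' ) = 297.6°.
Final bearing = (297.6° + 180°) mod 360° = 117.6°.

final bearing 117.6°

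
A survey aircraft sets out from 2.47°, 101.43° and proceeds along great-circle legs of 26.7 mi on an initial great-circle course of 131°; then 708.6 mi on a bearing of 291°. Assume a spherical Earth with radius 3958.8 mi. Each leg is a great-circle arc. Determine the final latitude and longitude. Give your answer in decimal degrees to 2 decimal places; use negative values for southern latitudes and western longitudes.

latitude 5.84°, longitude 92.10°

Apply the spherical direct solution leg by leg, carrying full precision between legs.
Leg 1: from (2.47°, 101.43°), δ = 26.7/3958.8 = 0.006744 rad, θ = 131° → φ = 2.22°, λ = 101.72°.
Leg 2: from (2.22°, 101.72°), δ = 708.6/3958.8 = 0.178994 rad, θ = 291° → φ = 5.84°, λ = 92.10°.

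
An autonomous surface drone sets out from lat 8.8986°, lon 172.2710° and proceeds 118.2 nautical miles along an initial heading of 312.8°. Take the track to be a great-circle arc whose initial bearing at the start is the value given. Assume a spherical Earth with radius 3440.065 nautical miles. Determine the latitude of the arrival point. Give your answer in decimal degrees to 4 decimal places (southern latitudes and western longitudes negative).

latitude 10.2332°

δ = 118.2/3440.065 = 0.034360 rad (1.9687°).
Converting: φ₁ = 0.155310 rad, θ = 5.459390 rad.
sin φ₂ = sin φ₁ cos δ + cos φ₁ sin δ cos θ = (0.154686)(0.999410) + (0.987964)(0.034353)(0.679441) = 0.177655
φ₂ = asin(0.177655) = 0.178603 rad = 10.2332°.
For the longitude increment, Δλ = atan2( sin θ sin δ cos φ₁, cos δ − sin φ₁ sin φ₂ ) = atan2(-0.024902, 0.971929) = -1.4677°.
λ₂ = λ₁ + Δλ = 170.8033°.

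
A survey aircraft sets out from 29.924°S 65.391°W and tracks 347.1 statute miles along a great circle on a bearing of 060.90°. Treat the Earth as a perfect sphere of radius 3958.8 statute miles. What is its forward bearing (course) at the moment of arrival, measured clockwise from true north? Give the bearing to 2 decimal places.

Angular distance δ = d/R = 347.1 / 3958.8 = 0.087678 rad.
Start latitude φ₁ = -0.522272 rad; initial bearing θ = 1.062906 rad.
sin φ₂ = sin φ₁ cos δ + cos φ₁ sin δ cos θ = (-0.498851)(0.996159) + (0.866688)(0.087566)(0.486335) = -0.460026
φ₂ = asin(-0.460026) = -0.478024 rad = -27.389°.
Then Δλ = atan2(0.066313, 0.766675) = 0.086279 rad, from sin θ sin δ cos φ₁ over cos δ − sin φ₁ sin φ₂.
λ₂ = λ₁ + Δλ = -60.448°.
The forward bearing on arrival equals the back-azimuth from the destination plus 180°.
Back-azimuth from P₂ (-27.39°, -60.45°) to P₁ (-29.92°, -65.39°), with Δλ' = λ₁ − λ₂ = -4.94°: atan2( sin Δλ' cos φ₁ , cos φ₂ sin φ₁ − sin φ₂ cos φ₁ cos Δλ' ) = 238.53°.
Final bearing = (238.53° + 180°) mod 360° = 58.53°.

final bearing 58.53°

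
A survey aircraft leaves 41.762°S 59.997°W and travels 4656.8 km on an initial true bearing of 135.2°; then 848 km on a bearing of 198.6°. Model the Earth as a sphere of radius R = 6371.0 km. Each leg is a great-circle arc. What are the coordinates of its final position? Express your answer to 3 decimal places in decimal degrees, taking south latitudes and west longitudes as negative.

Apply the spherical direct solution leg by leg, carrying full precision between legs.
Leg 1: from (-41.762°, -59.997°), δ = 4656.8/6371 = 0.730937 rad, θ = 135.2° → φ = -58.128°, λ = 2.983°.
Leg 2: from (-58.128°, 2.983°), δ = 848/6371 = 0.133103 rad, θ = 198.6° → φ = -65.248°, λ = -2.819°.

latitude -65.248°, longitude -2.819°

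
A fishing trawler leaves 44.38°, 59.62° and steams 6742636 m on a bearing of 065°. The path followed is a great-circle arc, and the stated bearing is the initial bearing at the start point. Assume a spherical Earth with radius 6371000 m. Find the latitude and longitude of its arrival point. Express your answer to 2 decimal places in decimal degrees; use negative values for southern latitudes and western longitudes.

Angular distance δ = d/R = 6742636 / 6371000 = 1.058332 rad.
With φ₁ = 44.38° = 0.774577 rad and θ = 65° = 1.134464 rad:
sin φ₂ = sin φ₁ cos δ + cos φ₁ sin δ cos θ = (0.699414)(0.490326) + (0.714717)(0.871539)(0.422618) = 0.606191
φ₂ = asin(0.606191) = 0.651263 rad = 37.31°.
Then Δλ = atan2(0.564542, 0.066347) = 1.453809 rad, from sin θ sin δ cos φ₁ over cos δ − sin φ₁ sin φ₂.
Hence λ₂ = 59.62° + 83.30° = 142.92°.

latitude 37.31°, longitude 142.92°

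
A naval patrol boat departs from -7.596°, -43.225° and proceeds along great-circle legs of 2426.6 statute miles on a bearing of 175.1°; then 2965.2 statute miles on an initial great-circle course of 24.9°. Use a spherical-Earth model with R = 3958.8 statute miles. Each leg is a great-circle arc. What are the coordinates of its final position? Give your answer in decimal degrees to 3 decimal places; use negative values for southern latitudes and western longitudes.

latitude -2.311°, longitude -22.726°

Apply the spherical direct solution leg by leg, carrying full precision between legs.
Leg 1: from (-7.596°, -43.225°), δ = 2426.6/3958.8 = 0.612964 rad, θ = 175.1° → φ = -42.554°, λ = -39.400°.
Leg 2: from (-42.554°, -39.400°), δ = 2965.2/3958.8 = 0.749015 rad, θ = 24.9° → φ = -2.311°, λ = -22.726°.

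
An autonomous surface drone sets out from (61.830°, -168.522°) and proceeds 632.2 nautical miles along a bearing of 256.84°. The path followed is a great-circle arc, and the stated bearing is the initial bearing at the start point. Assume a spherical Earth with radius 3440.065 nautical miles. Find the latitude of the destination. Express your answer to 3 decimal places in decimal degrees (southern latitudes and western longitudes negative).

Central angle δ = d/R = 0.183776 rad.
Converting: φ₁ = 1.079137 rad, θ = 4.482704 rad.
sin φ₂ = sin φ₁ cos δ + cos φ₁ sin δ cos θ = (0.881551)(0.983161) + (0.472089)(0.182743)(-0.227671) = 0.847065
φ₂ = asin(0.847065) = 1.010438 rad = 57.894°.
Δλ = atan2( sin θ sin δ cos φ₁ , cos δ − sin φ₁ sin φ₂ ) = atan2(-0.084005, 0.236430) = -0.341395 rad = -19.560°.
λ₂ = -168.522° + -19.560° = -188.082°, normalized to (−180°, 180°] → 171.918°.

latitude 57.894°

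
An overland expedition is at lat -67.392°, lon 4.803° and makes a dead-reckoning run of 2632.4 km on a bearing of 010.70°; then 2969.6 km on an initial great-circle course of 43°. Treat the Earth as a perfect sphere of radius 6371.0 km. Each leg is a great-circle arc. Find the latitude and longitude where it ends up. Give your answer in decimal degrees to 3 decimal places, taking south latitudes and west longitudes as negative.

latitude -22.524°, longitude 30.124°

Apply the spherical direct solution leg by leg, carrying full precision between legs.
Leg 1: from (-67.392°, 4.803°), δ = 2632.4/6371 = 0.413185 rad, θ = 10.7° → φ = -43.931°, λ = 10.745°.
Leg 2: from (-43.931°, 10.745°), δ = 2969.6/6371 = 0.466112 rad, θ = 43° → φ = -22.524°, λ = 30.124°.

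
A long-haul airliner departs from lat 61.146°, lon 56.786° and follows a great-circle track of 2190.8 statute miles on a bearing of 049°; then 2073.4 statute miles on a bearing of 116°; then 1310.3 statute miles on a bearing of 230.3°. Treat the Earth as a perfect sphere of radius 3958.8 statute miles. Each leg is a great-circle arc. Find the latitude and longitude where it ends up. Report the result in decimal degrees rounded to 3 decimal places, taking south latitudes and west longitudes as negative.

latitude 30.851°, longitude 153.506°

Apply the spherical direct solution leg by leg, carrying full precision between legs.
Leg 1: from (61.146°, 56.786°), δ = 2190.8/3958.8 = 0.553400 rad, θ = 49° → φ = 65.717°, λ = 131.482°.
Leg 2: from (65.717°, 131.482°), δ = 2073.4/3958.8 = 0.523745 rad, θ = 116° → φ = 44.361°, λ = 170.438°.
Leg 3: from (44.361°, 170.438°), δ = 1310.3/3958.8 = 0.330984 rad, θ = 230.3° → φ = 30.851°, λ = 153.506°.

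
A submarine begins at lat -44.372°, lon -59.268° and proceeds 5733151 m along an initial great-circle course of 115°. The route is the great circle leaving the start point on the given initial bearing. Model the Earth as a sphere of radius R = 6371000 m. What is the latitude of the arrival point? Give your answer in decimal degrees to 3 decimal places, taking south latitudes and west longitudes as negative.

latitude -42.174°

δ = 5733151/6371000 = 0.899882 rad (51.5595°).
Converting: φ₁ = -0.774437 rad, θ = 2.007129 rad.
Applying the spherical law of cosines for sides, sin φ₂ = sin φ₁ cos δ + cos φ₁ sin δ cos θ = -0.671381, so φ₂ = -42.174°.
Δλ = atan2( sin θ sin δ cos φ₁ , cos δ − sin φ₁ sin φ₂ ) = atan2(0.507425, 0.152196) = 1.279397 rad = 73.304°.
Hence λ₂ = -59.268° + 73.304° = 14.036°.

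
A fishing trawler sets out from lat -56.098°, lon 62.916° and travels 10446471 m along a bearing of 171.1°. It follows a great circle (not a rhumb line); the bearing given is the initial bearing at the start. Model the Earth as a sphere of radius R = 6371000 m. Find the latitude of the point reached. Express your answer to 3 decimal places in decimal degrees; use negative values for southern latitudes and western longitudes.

latitude -29.513°

δ = 10446471/6371000 = 1.639691 rad (93.9474°).
With φ₁ = -56.098° = -0.979095 rad and θ = 171.1° = 2.986258 rad:
Destination latitude: φ₂ = arcsin( sin φ₁ cos δ + cos φ₁ sin δ cos θ ) = arcsin(-0.492614) = -29.513°.
Then Δλ = atan2(0.086089, -0.477706) = 2.963294 rad, from sin θ sin δ cos φ₁ over cos δ − sin φ₁ sin φ₂.
λ₂ = 62.916° + 169.784° = 232.700°, normalized to (−180°, 180°] → -127.300°.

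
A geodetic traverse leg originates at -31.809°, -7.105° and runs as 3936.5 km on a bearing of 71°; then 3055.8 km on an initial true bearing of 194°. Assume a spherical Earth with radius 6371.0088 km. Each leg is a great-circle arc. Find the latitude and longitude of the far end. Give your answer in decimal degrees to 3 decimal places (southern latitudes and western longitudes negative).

latitude -42.080°, longitude 18.908°

Apply the spherical direct solution leg by leg, carrying full precision between legs.
Leg 1: from (-31.809°, -7.105°), δ = 3936.5/6371.0088 = 0.617877 rad, θ = 71° → φ = -15.626°, λ = 27.559°.
Leg 2: from (-15.626°, 27.559°), δ = 3055.8/6371.0088 = 0.479641 rad, θ = 194° → φ = -42.080°, λ = 18.908°.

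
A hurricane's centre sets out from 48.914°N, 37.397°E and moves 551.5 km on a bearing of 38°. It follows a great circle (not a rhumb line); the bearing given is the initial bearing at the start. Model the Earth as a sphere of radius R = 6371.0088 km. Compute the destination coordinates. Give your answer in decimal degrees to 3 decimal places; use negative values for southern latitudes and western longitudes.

latitude 52.719°, longitude 42.438°

Angular distance δ = d/R = 551.5 / 6371.0088 = 0.086564 rad.
With φ₁ = 48.914° = 0.853710 rad and θ = 38° = 0.663225 rad:
Applying the spherical law of cosines for sides, sin φ₂ = sin φ₁ cos δ + cos φ₁ sin δ cos θ = 0.795675, so φ₂ = 52.719°.
For the longitude increment, Δλ = atan2( sin θ sin δ cos φ₁, cos δ − sin φ₁ sin φ₂ ) = atan2(0.034981, 0.396536) = 5.041°.
Hence λ₂ = 37.397° + 5.041° = 42.438°.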